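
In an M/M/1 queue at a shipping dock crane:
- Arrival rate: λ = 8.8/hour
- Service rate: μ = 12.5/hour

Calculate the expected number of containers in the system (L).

ρ = λ/μ = 8.8/12.5 = 0.7040
For M/M/1: L = λ/(μ-λ)
L = 8.8/(12.5-8.8) = 8.8/3.70
L = 2.3784 containers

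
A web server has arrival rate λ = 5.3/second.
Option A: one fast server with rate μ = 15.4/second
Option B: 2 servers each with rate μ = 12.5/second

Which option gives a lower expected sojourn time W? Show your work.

Option A: single server μ = 15.4 (M/M/1)
  ρ_A = 5.3/15.4 = 0.3442
  W_A = 1/(μ-λ) = 1/(15.4-5.3) = 1/10.10 = 0.09901

Option B: 2 servers μ = 12.5 (M/M/2)
  ρ_B = λ/(cμ) = 5.3/(2×12.5) = 0.2120
  Offered load a = λ/μ = cρ = 5.3/12.5 = 0.4240
  P₀ = [ Σₙ₌₀^1 aⁿ/n! + a^2/(2!(1-ρ)) ]⁻¹
  Σ = a^0/0! + a^1/1! = 1.0000 + 0.4240 = 1.4240
  a^2/(2!(1-ρ)) = 0.1798/(2 × 0.7880) = 0.1141
  P₀ = 1/(1.4240 + 0.1141) = 0.6502
  Lq = P₀·a^2·ρ / (2!(1-ρ)²) = 0.65017 × 0.17978 × 0.21200 / (2 × 0.62094) = 0.01995
  Wq_B = Lq/λ = 0.019953/5.3 = 0.0037647
  W_B = Wq_B + 1/μ = 0.0037647 + 0.080000 = 0.08376

Since W_B = 0.08376 < W_A = 0.09901, Option B (multiple servers) has the shorter time in system.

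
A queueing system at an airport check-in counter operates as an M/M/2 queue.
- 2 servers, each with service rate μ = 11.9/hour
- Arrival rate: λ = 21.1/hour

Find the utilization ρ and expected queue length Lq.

Traffic intensity: ρ = λ/(cμ) = 21.1/(2×11.9) = 0.8866
Since ρ = 0.8866 < 1, system is stable.
Offered load a = λ/μ = cρ = 21.1/11.9 = 1.7731
P₀ = [ Σₙ₌₀^1 aⁿ/n! + a^2/(2!(1-ρ)) ]⁻¹
Σ = a^0/0! + a^1/1! = 1.0000 + 1.7731 = 2.7731
a^2/(2!(1-ρ)) = 3.143916/(2 × 0.1134454) = 13.8565
P₀ = 1/(2.7731 + 13.8565) = 0.06013
Lq = P₀·a^2·ρ / (2!(1-ρ)²) = 0.0601336 × 3.14392 × 0.886555 / (2 × 0.0128699) = 6.5116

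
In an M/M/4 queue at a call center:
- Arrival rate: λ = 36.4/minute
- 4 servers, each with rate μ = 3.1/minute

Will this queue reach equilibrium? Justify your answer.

Stability requires ρ = λ/(cμ) < 1
ρ = 36.4/(4 × 3.1) = 36.4/12.40 = 2.9355
Since 2.9355 ≥ 1, the system is UNSTABLE.
Need c > λ/μ = 36.4/3.1 = 11.74.
Minimum servers needed: c = 12.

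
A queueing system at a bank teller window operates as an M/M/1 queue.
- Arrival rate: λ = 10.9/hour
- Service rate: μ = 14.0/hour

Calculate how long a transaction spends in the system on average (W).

First, compute utilization: ρ = λ/μ = 10.9/14.0 = 0.7786
For M/M/1: W = 1/(μ-λ)
W = 1/(14.0-10.9) = 1/3.10
W = 0.3226 hours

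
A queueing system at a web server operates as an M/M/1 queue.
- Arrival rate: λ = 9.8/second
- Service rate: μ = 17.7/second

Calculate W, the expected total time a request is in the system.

First, compute utilization: ρ = λ/μ = 9.8/17.7 = 0.5537
For M/M/1: W = 1/(μ-λ)
W = 1/(17.7-9.8) = 1/7.90
W = 0.1266 seconds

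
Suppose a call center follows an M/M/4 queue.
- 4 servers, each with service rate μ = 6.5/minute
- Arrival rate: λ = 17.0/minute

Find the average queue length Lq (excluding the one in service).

Traffic intensity: ρ = λ/(cμ) = 17.0/(4×6.5) = 0.6538
Since ρ = 0.6538 < 1, system is stable.
Offered load a = λ/μ = cρ = 17.0/6.5 = 2.6154
P₀ = [ Σₙ₌₀^3 aⁿ/n! + a^4/(4!(1-ρ)) ]⁻¹
Σ = a^0/0! + a^1/1! + a^2/2! + a^3/3! = 1.0000 + 2.6154 + 3.4201 + 2.9816 = 10.0171
a^4/(4!(1-ρ)) = 46.7888/(24 × 0.34615) = 5.6320
P₀ = 1/(10.0171 + 5.6320) = 0.06390
Lq = P₀·a^4·ρ / (4!(1-ρ)²) = 0.063901 × 46.7888 × 0.65385 / (24 × 0.11982) = 0.6798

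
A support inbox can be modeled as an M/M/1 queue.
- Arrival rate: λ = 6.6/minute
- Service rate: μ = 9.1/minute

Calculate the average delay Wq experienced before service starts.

First, compute utilization: ρ = λ/μ = 6.6/9.1 = 0.7253
For M/M/1: Wq = λ/(μ(μ-λ))
Wq = 6.6/(9.1 × (9.1-6.6))
Wq = 6.6/(9.1 × 2.50)
Wq = 0.2901 minutes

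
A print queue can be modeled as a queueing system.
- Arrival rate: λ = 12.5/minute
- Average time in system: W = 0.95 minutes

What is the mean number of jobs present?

Little's Law: L = λW
L = 12.5 × 0.95 = 11.8750 jobs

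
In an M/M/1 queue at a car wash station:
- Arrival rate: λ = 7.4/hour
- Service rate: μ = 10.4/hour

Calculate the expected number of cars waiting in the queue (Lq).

ρ = λ/μ = 7.4/10.4 = 0.7115
For M/M/1: Lq = λ²/(μ(μ-λ))
Lq = 54.76/(10.4 × 3.00)
Lq = 1.7551 cars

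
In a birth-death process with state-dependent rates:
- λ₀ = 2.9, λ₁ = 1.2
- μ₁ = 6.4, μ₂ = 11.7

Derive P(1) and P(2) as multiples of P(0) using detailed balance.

Balance equations:
State 0: λ₀P₀ = μ₁P₁ → P₁ = (λ₀/μ₁)P₀ = (2.9/6.4)P₀ = 0.4531P₀
State 1: P₂ = (λ₀λ₁)/(μ₁μ₂)P₀ = (2.9×1.2)/(6.4×11.7)P₀ = 0.04647P₀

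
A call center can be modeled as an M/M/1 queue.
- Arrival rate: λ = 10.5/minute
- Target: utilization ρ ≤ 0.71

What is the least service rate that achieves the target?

ρ = λ/μ, so μ = λ/ρ
μ ≥ 10.5/0.71 = 14.7887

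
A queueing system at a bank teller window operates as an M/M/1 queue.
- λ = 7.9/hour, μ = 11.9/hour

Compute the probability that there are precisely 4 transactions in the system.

ρ = λ/μ = 7.9/11.9 = 0.6639
P(n) = (1-ρ)ρⁿ
P(4) = (1-0.6639) × 0.6639^4
P(4) = 0.33610 × 0.19427
P(4) = 0.06529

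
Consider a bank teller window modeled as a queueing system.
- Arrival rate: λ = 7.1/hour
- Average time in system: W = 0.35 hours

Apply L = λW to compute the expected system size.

Little's Law: L = λW
L = 7.1 × 0.35 = 2.4850 transactions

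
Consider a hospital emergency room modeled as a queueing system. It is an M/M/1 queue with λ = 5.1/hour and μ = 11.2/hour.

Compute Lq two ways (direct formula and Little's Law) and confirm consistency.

Method 1 (direct): Lq = λ²/(μ(μ-λ)) = 26.01/(11.2 × 6.10) = 0.3807

Method 2 (Little's Law):
W = 1/(μ-λ) = 1/6.10 = 0.163934
Wq = W - 1/μ = 0.163934 - 0.0892857 = 0.07465
Lq = λWq = 5.1 × 0.07465 = 0.3807 ✔ (matches Method 1)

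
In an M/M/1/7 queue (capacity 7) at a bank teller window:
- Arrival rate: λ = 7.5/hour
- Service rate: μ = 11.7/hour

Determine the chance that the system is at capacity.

ρ = λ/μ = 7.5/11.7 = 0.641026
P₀ = (1-ρ)/(1-ρ^(K+1)) = (1-0.641026)/(1-0.641026^8) = 0.3590/0.9715 = 0.3695
P_K = P₀×ρ^K = 0.36951 × 0.641026^7 = 0.36951 × 0.044476 = 0.01643
Blocking probability = 1.64%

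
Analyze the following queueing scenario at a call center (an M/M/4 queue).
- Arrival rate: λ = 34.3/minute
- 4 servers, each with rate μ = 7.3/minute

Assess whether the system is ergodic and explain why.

Stability requires ρ = λ/(cμ) < 1
ρ = 34.3/(4 × 7.3) = 34.3/29.20 = 1.1747
Since 1.1747 ≥ 1, the system is UNSTABLE.
Need c > λ/μ = 34.3/7.3 = 4.70.
Minimum servers needed: c = 5.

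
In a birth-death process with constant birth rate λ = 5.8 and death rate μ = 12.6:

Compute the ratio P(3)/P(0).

For constant rates: P(n)/P(0) = (λ/μ)^n
P(3)/P(0) = (5.8/12.6)^3 = 0.46032^3 = 0.09754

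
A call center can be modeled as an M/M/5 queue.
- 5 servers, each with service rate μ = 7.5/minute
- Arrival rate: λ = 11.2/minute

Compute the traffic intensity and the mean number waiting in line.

Traffic intensity: ρ = λ/(cμ) = 11.2/(5×7.5) = 0.2987
Since ρ = 0.2987 < 1, system is stable.
Offered load a = λ/μ = cρ = 11.2/7.5 = 1.4933
P₀ = [ Σₙ₌₀^4 aⁿ/n! + a^5/(5!(1-ρ)) ]⁻¹
Σ = a^0/0! + a^1/1! + a^2/2! + a^3/3! + a^4/4! = 1.00000 + 1.49333 + 1.11502 + 0.555033 + 0.207212 = 4.3706
a^5/(5!(1-ρ)) = 7.4265/(120 × 0.70133) = 0.08824
P₀ = 1/(4.3706 + 0.08824) = 0.2243
Lq = P₀·a^5·ρ / (5!(1-ρ)²) = 0.22427 × 7.4265 × 0.29867 / (120 × 0.49187) = 0.008428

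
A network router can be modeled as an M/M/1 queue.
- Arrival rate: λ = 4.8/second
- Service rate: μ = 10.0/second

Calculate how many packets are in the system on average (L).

ρ = λ/μ = 4.8/10.0 = 0.4800
For M/M/1: L = λ/(μ-λ)
L = 4.8/(10.0-4.8) = 4.8/5.20
L = 0.9231 packets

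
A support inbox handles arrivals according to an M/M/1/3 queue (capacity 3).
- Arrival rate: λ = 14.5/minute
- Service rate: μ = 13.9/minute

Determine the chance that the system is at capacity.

ρ = λ/μ = 14.5/13.9 = 1.0432
P₀ = (1-ρ)/(1-ρ^(K+1)) = (1-1.0432)/(1-1.0432^4) = -0.04320/-0.1843 = 0.2344
P_K = P₀×ρ^K = 0.2344 × 1.0432^3 = 0.2344 × 1.1353 = 0.2661
Blocking probability = 26.61%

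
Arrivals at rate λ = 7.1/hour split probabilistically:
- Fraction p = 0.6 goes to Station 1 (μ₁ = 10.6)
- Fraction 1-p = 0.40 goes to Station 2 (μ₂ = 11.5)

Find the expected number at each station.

Effective rates: λ₁ = 7.1×0.6 = 4.26, λ₂ = 7.1×0.40 = 2.84
Station 1: ρ₁ = 4.26/10.6 = 0.40189, L₁ = ρ₁/(1-ρ₁) = 0.40189/(1-0.40189) = 0.6719
Station 2: ρ₂ = 2.84/11.5 = 0.246957, L₂ = ρ₂/(1-ρ₂) = 0.246957/(1-0.246957) = 0.3279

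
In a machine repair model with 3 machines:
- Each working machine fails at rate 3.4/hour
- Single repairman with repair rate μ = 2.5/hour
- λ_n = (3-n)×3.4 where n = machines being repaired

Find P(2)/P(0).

P(2)/P(0) = ∏_{i=0}^{2-1} λ_i/μ_{i+1}
= (3-0)×3.4/2.5 × (3-1)×3.4/2.5
= 11.0976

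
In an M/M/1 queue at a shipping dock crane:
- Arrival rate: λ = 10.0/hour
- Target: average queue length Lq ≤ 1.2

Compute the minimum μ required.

For M/M/1: Lq = λ²/(μ(μ-λ))
Need Lq ≤ 1.2, i.e. μ(μ-λ) ≥ λ²/1.2
μ² - 10.0μ - 100.00/1.2 ≥ 0  →  μ² - 10.0μ - 83.33333 ≥ 0
Quadratic formula (positive root): μ = [λ + √(λ² + 4×83.33333)]/2
Discriminant: 100.00 + 4×83.33333 = 433.3333, √433.3333 = 20.81666
μ ≥ (10.0 + 20.81666)/2 = 15.4083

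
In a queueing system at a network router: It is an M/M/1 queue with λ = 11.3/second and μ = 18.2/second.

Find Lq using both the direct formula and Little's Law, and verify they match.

Method 1 (direct): Lq = λ²/(μ(μ-λ)) = 127.69/(18.2 × 6.90) = 1.0168

Method 2 (Little's Law):
W = 1/(μ-λ) = 1/6.90 = 0.144928
Wq = W - 1/μ = 0.144928 - 0.0549451 = 0.08998
Lq = λWq = 11.3 × 0.08998 = 1.0168 ✔ (matches Method 1)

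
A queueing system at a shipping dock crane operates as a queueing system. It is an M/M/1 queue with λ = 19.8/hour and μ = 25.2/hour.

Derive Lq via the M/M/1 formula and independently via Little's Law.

Method 1 (direct): Lq = λ²/(μ(μ-λ)) = 392.04/(25.2 × 5.40) = 2.8810

Method 2 (Little's Law):
W = 1/(μ-λ) = 1/5.40 = 0.1851852
Wq = W - 1/μ = 0.1851852 - 0.03968254 = 0.145503
Lq = λWq = 19.8 × 0.145503 = 2.8810 ✔ (matches Method 1)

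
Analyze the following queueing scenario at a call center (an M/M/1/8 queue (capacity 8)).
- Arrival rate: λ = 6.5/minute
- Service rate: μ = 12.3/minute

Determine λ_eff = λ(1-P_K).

ρ = λ/μ = 6.5/12.3 = 0.52846
P₀ = (1-ρ)/(1-ρ^(K+1)) = (1-0.52846)/(1-0.52846^9) = 0.47154/0.99679 = 0.4731
P_K = P₀×ρ^K = 0.47306 × 0.52846^8 = 0.47306 × 0.0060827 = 0.002877
λ_eff = λ(1-P_K) = 6.5 × (1 - 0.002877) = 6.5 × 0.99712 = 6.4813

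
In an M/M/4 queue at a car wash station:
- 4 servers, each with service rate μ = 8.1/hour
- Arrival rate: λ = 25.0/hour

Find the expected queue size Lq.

Traffic intensity: ρ = λ/(cμ) = 25.0/(4×8.1) = 0.7716
Since ρ = 0.7716 < 1, system is stable.
Offered load a = λ/μ = cρ = 25.0/8.1 = 3.0864
P₀ = [ Σₙ₌₀^3 aⁿ/n! + a^4/(4!(1-ρ)) ]⁻¹
Σ = a^0/0! + a^1/1! + a^2/2! + a^3/3! = 1.0000 + 3.0864 + 4.7630 + 4.9002 = 13.7496
a^4/(4!(1-ρ)) = 90.7444/(24 × 0.228395) = 16.5547
P₀ = 1/(13.7496 + 16.5547) = 0.03300
Lq = P₀·a^4·ρ / (4!(1-ρ)²) = 0.0329986 × 90.7444 × 0.771605 / (24 × 0.0521643) = 1.8455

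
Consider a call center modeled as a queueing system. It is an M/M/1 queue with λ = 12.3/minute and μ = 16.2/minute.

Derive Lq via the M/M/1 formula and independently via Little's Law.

Method 1 (direct): Lq = λ²/(μ(μ-λ)) = 151.29/(16.2 × 3.90) = 2.3946

Method 2 (Little's Law):
W = 1/(μ-λ) = 1/3.90 = 0.25641
Wq = W - 1/μ = 0.25641 - 0.061728 = 0.19468
Lq = λWq = 12.3 × 0.19468 = 2.3946 ✔ (matches Method 1)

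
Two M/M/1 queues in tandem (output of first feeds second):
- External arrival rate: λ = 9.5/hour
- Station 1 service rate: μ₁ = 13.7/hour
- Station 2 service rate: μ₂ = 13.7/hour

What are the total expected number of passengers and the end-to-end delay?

By Jackson's theorem, each station behaves as independent M/M/1.
Station 1: ρ₁ = 9.5/13.7 = 0.6934, L₁ = ρ₁/(1-ρ₁) = λ/(μ₁-λ) = 9.5/4.20 = 2.2619
Station 2: ρ₂ = 9.5/13.7 = 0.6934, L₂ = ρ₂/(1-ρ₂) = λ/(μ₂-λ) = 9.5/4.20 = 2.2619
Total: L = L₁ + L₂ = 2.2619 + 2.2619 = 4.5238
W = L/λ = 4.5238/9.5 = 0.4762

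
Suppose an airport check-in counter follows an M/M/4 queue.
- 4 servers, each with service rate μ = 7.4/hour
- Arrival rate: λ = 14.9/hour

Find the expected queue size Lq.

Traffic intensity: ρ = λ/(cμ) = 14.9/(4×7.4) = 0.5034
Since ρ = 0.5034 < 1, system is stable.
Offered load a = λ/μ = cρ = 14.9/7.4 = 2.0135
P₀ = [ Σₙ₌₀^3 aⁿ/n! + a^4/(4!(1-ρ)) ]⁻¹
Σ = a^0/0! + a^1/1! + a^2/2! + a^3/3! = 1.00000 + 2.01351 + 2.02712 + 1.36054 = 6.4012
a^4/(4!(1-ρ)) = 16.4368/(24 × 0.4966) = 1.3791
P₀ = 1/(6.4012 + 1.3791) = 0.1285
Lq = P₀·a^4·ρ / (4!(1-ρ)²) = 0.1285 × 16.4368 × 0.5034 / (24 × 0.2466) = 0.1797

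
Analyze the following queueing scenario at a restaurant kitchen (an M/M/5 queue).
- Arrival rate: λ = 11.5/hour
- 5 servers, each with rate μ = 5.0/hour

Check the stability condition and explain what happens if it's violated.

Stability requires ρ = λ/(cμ) < 1
ρ = 11.5/(5 × 5.0) = 11.5/25.00 = 0.4600
Since 0.4600 < 1, the system is STABLE.
The servers are busy 46.00% of the time.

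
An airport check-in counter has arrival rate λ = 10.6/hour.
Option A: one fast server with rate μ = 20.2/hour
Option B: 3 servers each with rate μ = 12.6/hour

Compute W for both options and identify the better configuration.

Option A: single server μ = 20.2 (M/M/1)
  ρ_A = 10.6/20.2 = 0.5248
  W_A = 1/(μ-λ) = 1/(20.2-10.6) = 1/9.60 = 0.1042

Option B: 3 servers μ = 12.6 (M/M/3)
  ρ_B = λ/(cμ) = 10.6/(3×12.6) = 0.2804
  Offered load a = λ/μ = cρ = 10.6/12.6 = 0.8413
  P₀ = [ Σₙ₌₀^2 aⁿ/n! + a^3/(3!(1-ρ)) ]⁻¹
  Σ = a^0/0! + a^1/1! + a^2/2! = 1.0000 + 0.84127 + 0.35387 = 2.1951
  a^3/(3!(1-ρ)) = 0.5954/(6 × 0.7196) = 0.1379
  P₀ = 1/(2.1951 + 0.1379) = 0.4286
  Lq = P₀·a^3·ρ / (3!(1-ρ)²) = 0.42863 × 0.59540 × 0.28042 / (6 × 0.51779) = 0.02304
  Wq_B = Lq/λ = 0.023035/10.6 = 0.002173
  W_B = Wq_B + 1/μ = 0.002173 + 0.07937 = 0.08154

Since W_B = 0.08154 < W_A = 0.1042, Option B (multiple servers) has the shorter time in system.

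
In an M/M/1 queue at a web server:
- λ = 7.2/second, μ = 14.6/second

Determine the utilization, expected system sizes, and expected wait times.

Step 1: ρ = λ/μ = 7.2/14.6 = 0.4932
Step 2: L = λ/(μ-λ) = 7.2/7.40 = 0.9730
Step 3: Lq = λ²/(μ(μ-λ)) = 51.84/(14.6×7.40) = 0.4798
Step 4: W = 1/(μ-λ) = 1/7.40 = 0.13514
Step 5: Wq = λ/(μ(μ-λ)) = 7.2/(14.6×7.40) = 0.06664
Step 6: P(0) = 1-ρ = 0.5068
Verify: L = λW = 7.2×0.13514 = 0.9730 ✔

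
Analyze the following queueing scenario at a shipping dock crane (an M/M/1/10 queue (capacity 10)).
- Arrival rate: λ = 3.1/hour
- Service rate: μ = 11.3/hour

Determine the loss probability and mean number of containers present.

ρ = λ/μ = 3.1/11.3 = 0.27434
P₀ = (1-ρ)/(1-ρ^(K+1)) = (1-0.27434)/(1-0.27434^11) = 0.7257/1.0000 = 0.7257
P_K = P₀×ρ^K = 0.72566 × 0.27434^10 = 0.72566 × 0.0000024149 = 0.000001752
Blocking probability P_10 = 0.000001752 (0.0001752%)
L = ρ[1 - (K+1)ρ^K + Kρ^(K+1)] / [(1-ρ)(1-ρ^(K+1))]
L = 0.27434 × (1 - 11×0.000002415 + 10×6.625e-07) / ((1 - 0.27434) × (1 - 6.625e-07)) = 0.3780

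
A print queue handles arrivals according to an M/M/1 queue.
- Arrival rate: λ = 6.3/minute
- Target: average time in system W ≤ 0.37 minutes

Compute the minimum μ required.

For M/M/1: W = 1/(μ-λ)
Need W ≤ 0.37, so 1/(μ-λ) ≤ 0.37
μ - λ ≥ 1/0.37 = 2.7027
μ ≥ 6.3 + 2.7027 = 9.0027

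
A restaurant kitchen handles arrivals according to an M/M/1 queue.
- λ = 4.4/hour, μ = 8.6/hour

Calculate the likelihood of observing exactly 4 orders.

ρ = λ/μ = 4.4/8.6 = 0.5116
P(n) = (1-ρ)ρⁿ
P(4) = (1-0.5116) × 0.5116^4
P(4) = 0.4884 × 0.06850
P(4) = 0.03346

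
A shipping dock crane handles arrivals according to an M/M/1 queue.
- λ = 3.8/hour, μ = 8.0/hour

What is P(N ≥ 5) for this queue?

ρ = λ/μ = 3.8/8.0 = 0.4750
P(N ≥ n) = ρⁿ
P(N ≥ 5) = 0.4750^5
P(N ≥ 5) = 0.02418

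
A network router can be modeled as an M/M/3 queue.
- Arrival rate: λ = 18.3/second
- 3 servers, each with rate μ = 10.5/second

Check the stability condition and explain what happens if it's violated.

Stability requires ρ = λ/(cμ) < 1
ρ = 18.3/(3 × 10.5) = 18.3/31.50 = 0.5810
Since 0.5810 < 1, the system is STABLE.
The servers are busy 58.10% of the time.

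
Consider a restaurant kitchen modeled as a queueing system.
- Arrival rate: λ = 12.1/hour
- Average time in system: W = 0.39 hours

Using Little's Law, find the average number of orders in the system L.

Little's Law: L = λW
L = 12.1 × 0.39 = 4.7190 orders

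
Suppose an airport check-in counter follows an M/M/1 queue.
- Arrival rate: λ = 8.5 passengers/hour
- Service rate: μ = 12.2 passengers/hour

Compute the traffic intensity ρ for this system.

Server utilization: ρ = λ/μ
ρ = 8.5/12.2 = 0.6967
The server is busy 69.67% of the time.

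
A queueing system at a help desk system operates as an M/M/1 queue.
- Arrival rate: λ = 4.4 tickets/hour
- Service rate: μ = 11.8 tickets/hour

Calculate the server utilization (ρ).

Server utilization: ρ = λ/μ
ρ = 4.4/11.8 = 0.3729
The server is busy 37.29% of the time.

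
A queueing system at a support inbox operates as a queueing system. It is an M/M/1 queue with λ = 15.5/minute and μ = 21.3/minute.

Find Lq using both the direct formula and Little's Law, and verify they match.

Method 1 (direct): Lq = λ²/(μ(μ-λ)) = 240.25/(21.3 × 5.80) = 1.9447

Method 2 (Little's Law):
W = 1/(μ-λ) = 1/5.80 = 0.1724138
Wq = W - 1/μ = 0.1724138 - 0.04694836 = 0.125465
Lq = λWq = 15.5 × 0.125465 = 1.9447 ✔ (matches Method 1)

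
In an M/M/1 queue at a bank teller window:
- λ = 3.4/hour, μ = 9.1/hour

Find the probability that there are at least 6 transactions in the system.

ρ = λ/μ = 3.4/9.1 = 0.373626
P(N ≥ n) = ρⁿ
P(N ≥ 6) = 0.373626^6
P(N ≥ 6) = 0.002720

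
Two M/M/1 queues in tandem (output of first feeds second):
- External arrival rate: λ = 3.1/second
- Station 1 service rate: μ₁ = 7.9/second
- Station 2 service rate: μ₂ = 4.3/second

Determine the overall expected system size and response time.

By Jackson's theorem, each station behaves as independent M/M/1.
Station 1: ρ₁ = 3.1/7.9 = 0.3924, L₁ = ρ₁/(1-ρ₁) = λ/(μ₁-λ) = 3.1/4.80 = 0.645833
Station 2: ρ₂ = 3.1/4.3 = 0.7209, L₂ = ρ₂/(1-ρ₂) = λ/(μ₂-λ) = 3.1/1.20 = 2.58333
Total: L = L₁ + L₂ = 0.645833 + 2.58333 = 3.2292
W = L/λ = 3.2292/3.1 = 1.0417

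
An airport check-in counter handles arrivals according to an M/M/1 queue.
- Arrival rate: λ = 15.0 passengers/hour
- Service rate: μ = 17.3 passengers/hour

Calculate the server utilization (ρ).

Server utilization: ρ = λ/μ
ρ = 15.0/17.3 = 0.8671
The server is busy 86.71% of the time.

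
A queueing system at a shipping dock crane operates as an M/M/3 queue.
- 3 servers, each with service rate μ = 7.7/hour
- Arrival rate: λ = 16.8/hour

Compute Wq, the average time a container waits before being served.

Traffic intensity: ρ = λ/(cμ) = 16.8/(3×7.7) = 0.7273
Since ρ = 0.7273 < 1, system is stable.
Offered load a = λ/μ = cρ = 16.8/7.7 = 2.1818
P₀ = [ Σₙ₌₀^2 aⁿ/n! + a^3/(3!(1-ρ)) ]⁻¹
Σ = a^0/0! + a^1/1! + a^2/2! = 1.0000 + 2.1818 + 2.3802 = 5.5620
a^3/(3!(1-ρ)) = 10.3862/(6 × 0.27273) = 6.3471
P₀ = 1/(5.5620 + 6.3471) = 0.08397
Lq = P₀·a^3·ρ / (3!(1-ρ)²) = 0.083969 × 10.3862 × 0.72727 / (6 × 0.074380) = 1.4212
Wq = Lq/λ = 1.4212/16.8 = 0.08460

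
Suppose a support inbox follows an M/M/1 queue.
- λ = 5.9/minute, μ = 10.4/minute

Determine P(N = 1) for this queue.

ρ = λ/μ = 5.9/10.4 = 0.5673
P(n) = (1-ρ)ρⁿ
P(1) = (1-0.5673) × 0.5673^1
P(1) = 0.4327 × 0.5673
P(1) = 0.2455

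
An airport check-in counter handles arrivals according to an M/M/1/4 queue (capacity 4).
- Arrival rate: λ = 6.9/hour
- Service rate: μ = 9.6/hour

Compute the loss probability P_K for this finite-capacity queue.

ρ = λ/μ = 6.9/9.6 = 0.71875
P₀ = (1-ρ)/(1-ρ^(K+1)) = (1-0.71875)/(1-0.71875^5) = 0.28125/0.80818 = 0.3480
P_K = P₀×ρ^K = 0.34800 × 0.71875^4 = 0.34800 × 0.26688 = 0.09287
Blocking probability = 9.29%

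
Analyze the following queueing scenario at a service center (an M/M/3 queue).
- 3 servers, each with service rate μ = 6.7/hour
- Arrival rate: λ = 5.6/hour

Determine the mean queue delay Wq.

Traffic intensity: ρ = λ/(cμ) = 5.6/(3×6.7) = 0.2786
Since ρ = 0.2786 < 1, system is stable.
Offered load a = λ/μ = cρ = 5.6/6.7 = 0.8358
P₀ = [ Σₙ₌₀^2 aⁿ/n! + a^3/(3!(1-ρ)) ]⁻¹
Σ = a^0/0! + a^1/1! + a^2/2! = 1.0000 + 0.8358 + 0.3493 = 2.1851
a^3/(3!(1-ρ)) = 0.5839/(6 × 0.7214) = 0.1349
P₀ = 1/(2.1851 + 0.1349) = 0.4310
Lq = P₀·a^3·ρ / (3!(1-ρ)²) = 0.43103 × 0.58390 × 0.27861 / (6 × 0.52041) = 0.02246
Wq = Lq/λ = 0.022457/5.6 = 0.004010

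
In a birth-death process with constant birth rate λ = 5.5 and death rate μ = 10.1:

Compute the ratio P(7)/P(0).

For constant rates: P(n)/P(0) = (λ/μ)^n
P(7)/P(0) = (5.5/10.1)^7 = 0.54455^7 = 0.01420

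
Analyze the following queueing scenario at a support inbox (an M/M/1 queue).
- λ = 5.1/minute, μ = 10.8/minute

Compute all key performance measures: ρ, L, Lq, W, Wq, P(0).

Step 1: ρ = λ/μ = 5.1/10.8 = 0.4722
Step 2: L = λ/(μ-λ) = 5.1/5.70 = 0.8947
Step 3: Lq = λ²/(μ(μ-λ)) = 26.01/(10.8×5.70) = 0.4225
Step 4: W = 1/(μ-λ) = 1/5.70 = 0.17544
Step 5: Wq = λ/(μ(μ-λ)) = 5.1/(10.8×5.70) = 0.08285
Step 6: P(0) = 1-ρ = 0.5278
Verify: L = λW = 5.1×0.17544 = 0.8947 ✔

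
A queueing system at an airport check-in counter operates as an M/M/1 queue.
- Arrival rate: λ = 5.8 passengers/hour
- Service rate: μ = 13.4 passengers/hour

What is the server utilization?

Server utilization: ρ = λ/μ
ρ = 5.8/13.4 = 0.4328
The server is busy 43.28% of the time.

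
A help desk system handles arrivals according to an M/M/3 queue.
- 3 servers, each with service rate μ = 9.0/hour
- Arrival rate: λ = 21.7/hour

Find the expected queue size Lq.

Traffic intensity: ρ = λ/(cμ) = 21.7/(3×9.0) = 0.8037
Since ρ = 0.8037 < 1, system is stable.
Offered load a = λ/μ = cρ = 21.7/9.0 = 2.4111
P₀ = [ Σₙ₌₀^2 aⁿ/n! + a^3/(3!(1-ρ)) ]⁻¹
Σ = a^0/0! + a^1/1! + a^2/2! = 1.0000 + 2.4111 + 2.9067 = 6.3178
a^3/(3!(1-ρ)) = 14.01689/(6 × 0.1962963) = 11.9011
P₀ = 1/(6.3178 + 11.9011) = 0.05489
Lq = P₀·a^3·ρ / (3!(1-ρ)²) = 0.054888 × 14.0169 × 0.80370 / (6 × 0.038532) = 2.6745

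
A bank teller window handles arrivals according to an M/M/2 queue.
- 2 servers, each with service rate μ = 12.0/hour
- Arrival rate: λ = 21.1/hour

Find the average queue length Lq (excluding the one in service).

Traffic intensity: ρ = λ/(cμ) = 21.1/(2×12.0) = 0.8792
Since ρ = 0.8792 < 1, system is stable.
Offered load a = λ/μ = cρ = 21.1/12.0 = 1.7583
P₀ = [ Σₙ₌₀^1 aⁿ/n! + a^2/(2!(1-ρ)) ]⁻¹
Σ = a^0/0! + a^1/1! = 1.0000 + 1.7583 = 2.7583
a^2/(2!(1-ρ)) = 3.09174/(2 × 0.120833) = 12.7934
P₀ = 1/(2.7583 + 12.7934) = 0.06430
Lq = P₀·a^2·ρ / (2!(1-ρ)²) = 0.0643016 × 3.09174 × 0.879167 / (2 × 0.0146007) = 5.9854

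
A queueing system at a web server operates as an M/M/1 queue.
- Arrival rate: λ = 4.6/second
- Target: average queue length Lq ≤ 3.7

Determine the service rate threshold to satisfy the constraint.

For M/M/1: Lq = λ²/(μ(μ-λ))
Need Lq ≤ 3.7, i.e. μ(μ-λ) ≥ λ²/3.7
μ² - 4.6μ - 21.16/3.7 ≥ 0  →  μ² - 4.6μ - 5.71892 ≥ 0
Quadratic formula (positive root): μ = [λ + √(λ² + 4×5.71892)]/2
Discriminant: 21.16 + 4×5.71892 = 44.0357, √44.0357 = 6.6359
μ ≥ (4.6 + 6.6359)/2 = 5.6180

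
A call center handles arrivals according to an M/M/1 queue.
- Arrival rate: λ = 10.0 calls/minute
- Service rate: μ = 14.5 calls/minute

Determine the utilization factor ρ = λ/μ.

Server utilization: ρ = λ/μ
ρ = 10.0/14.5 = 0.6897
The server is busy 68.97% of the time.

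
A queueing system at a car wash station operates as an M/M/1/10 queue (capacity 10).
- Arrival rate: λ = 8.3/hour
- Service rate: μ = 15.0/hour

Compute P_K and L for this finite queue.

ρ = λ/μ = 8.3/15.0 = 0.55333
P₀ = (1-ρ)/(1-ρ^(K+1)) = (1-0.55333)/(1-0.55333^11) = 0.44667/0.99851 = 0.4473
P_K = P₀×ρ^K = 0.4473 × 0.55333^10 = 0.4473 × 0.002691 = 0.001204
Blocking probability P_10 = 0.001204 (0.12%)
L = ρ[1 - (K+1)ρ^K + Kρ^(K+1)] / [(1-ρ)(1-ρ^(K+1))]
L = 0.55333 × (1 - 11×0.002691 + 10×0.001489) / ((1 - 0.55333) × (1 - 0.001489)) = 1.2224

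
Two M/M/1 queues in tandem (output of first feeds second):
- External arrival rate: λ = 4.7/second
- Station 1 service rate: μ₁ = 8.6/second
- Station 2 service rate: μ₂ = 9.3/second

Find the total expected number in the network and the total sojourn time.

By Jackson's theorem, each station behaves as independent M/M/1.
Station 1: ρ₁ = 4.7/8.6 = 0.5465, L₁ = ρ₁/(1-ρ₁) = λ/(μ₁-λ) = 4.7/3.90 = 1.20513
Station 2: ρ₂ = 4.7/9.3 = 0.5054, L₂ = ρ₂/(1-ρ₂) = λ/(μ₂-λ) = 4.7/4.60 = 1.02174
Total: L = L₁ + L₂ = 1.20513 + 1.02174 = 2.2269
W = L/λ = 2.2269/4.7 = 0.4738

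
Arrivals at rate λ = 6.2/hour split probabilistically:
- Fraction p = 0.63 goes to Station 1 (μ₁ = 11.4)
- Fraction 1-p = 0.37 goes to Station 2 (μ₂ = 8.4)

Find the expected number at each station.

Effective rates: λ₁ = 6.2×0.63 = 3.906, λ₂ = 6.2×0.37 = 2.294
Station 1: ρ₁ = 3.906/11.4 = 0.34263, L₁ = ρ₁/(1-ρ₁) = 0.34263/(1-0.34263) = 0.5212
Station 2: ρ₂ = 2.294/8.4 = 0.2731, L₂ = ρ₂/(1-ρ₂) = 0.2731/(1-0.2731) = 0.3757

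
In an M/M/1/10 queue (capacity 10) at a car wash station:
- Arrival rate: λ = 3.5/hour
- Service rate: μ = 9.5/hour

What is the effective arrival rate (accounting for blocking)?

ρ = λ/μ = 3.5/9.5 = 0.36842
P₀ = (1-ρ)/(1-ρ^(K+1)) = (1-0.36842)/(1-0.36842^11) = 0.6316/1.0000 = 0.6316
P_K = P₀×ρ^K = 0.6316 × 0.36842^10 = 0.6316 × 0.00004607 = 0.00002910
λ_eff = λ(1-P_K) = 3.5 × (1 - 0.00002910) = 3.5 × 0.99997 = 3.4999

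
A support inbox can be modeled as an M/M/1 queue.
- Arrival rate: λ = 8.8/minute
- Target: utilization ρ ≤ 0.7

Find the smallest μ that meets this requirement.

ρ = λ/μ, so μ = λ/ρ
μ ≥ 8.8/0.7 = 12.5714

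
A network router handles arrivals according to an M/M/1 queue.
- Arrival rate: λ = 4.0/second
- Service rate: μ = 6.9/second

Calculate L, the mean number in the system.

ρ = λ/μ = 4.0/6.9 = 0.5797
For M/M/1: L = λ/(μ-λ)
L = 4.0/(6.9-4.0) = 4.0/2.90
L = 1.3793 packets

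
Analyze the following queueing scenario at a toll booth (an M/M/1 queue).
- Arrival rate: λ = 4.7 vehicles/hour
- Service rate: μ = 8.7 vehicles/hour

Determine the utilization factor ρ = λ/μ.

Server utilization: ρ = λ/μ
ρ = 4.7/8.7 = 0.5402
The server is busy 54.02% of the time.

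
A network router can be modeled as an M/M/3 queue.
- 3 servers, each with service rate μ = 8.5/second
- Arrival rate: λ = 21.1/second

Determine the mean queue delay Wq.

Traffic intensity: ρ = λ/(cμ) = 21.1/(3×8.5) = 0.8275
Since ρ = 0.8275 < 1, system is stable.
Offered load a = λ/μ = cρ = 21.1/8.5 = 2.4824
P₀ = [ Σₙ₌₀^2 aⁿ/n! + a^3/(3!(1-ρ)) ]⁻¹
Σ = a^0/0! + a^1/1! + a^2/2! = 1.0000 + 2.4824 + 3.0810 = 6.5634
a^3/(3!(1-ρ)) = 15.29645/(6 × 0.1725490) = 14.7750
P₀ = 1/(6.5634 + 14.7750) = 0.04686
Lq = P₀·a^3·ρ / (3!(1-ρ)²) = 0.046864 × 15.2964 × 0.82745 / (6 × 0.029773) = 3.3204
Wq = Lq/λ = 3.3204/21.1 = 0.1574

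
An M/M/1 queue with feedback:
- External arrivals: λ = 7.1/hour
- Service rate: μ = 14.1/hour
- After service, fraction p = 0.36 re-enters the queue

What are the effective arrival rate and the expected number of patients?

Effective arrival rate: λ_eff = λ/(1-p) = 7.1/(1-0.36) = 7.1/0.64 = 11.0938
ρ = λ_eff/μ = 11.0938/14.1 = 0.78679
L = ρ/(1-ρ) = 0.78679/(1-0.78679) = 3.6902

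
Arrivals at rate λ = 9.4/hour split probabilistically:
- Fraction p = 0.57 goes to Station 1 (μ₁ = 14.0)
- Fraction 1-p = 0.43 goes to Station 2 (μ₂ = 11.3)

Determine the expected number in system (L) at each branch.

Effective rates: λ₁ = 9.4×0.57 = 5.358, λ₂ = 9.4×0.43 = 4.042
Station 1: ρ₁ = 5.358/14.0 = 0.3827, L₁ = ρ₁/(1-ρ₁) = 0.3827/(1-0.3827) = 0.6200
Station 2: ρ₂ = 4.042/11.3 = 0.3577, L₂ = ρ₂/(1-ρ₂) = 0.3577/(1-0.3577) = 0.5569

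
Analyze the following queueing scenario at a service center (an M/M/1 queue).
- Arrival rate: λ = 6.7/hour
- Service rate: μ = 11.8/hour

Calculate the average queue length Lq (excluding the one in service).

ρ = λ/μ = 6.7/11.8 = 0.5678
For M/M/1: Lq = λ²/(μ(μ-λ))
Lq = 44.89/(11.8 × 5.10)
Lq = 0.7459 customers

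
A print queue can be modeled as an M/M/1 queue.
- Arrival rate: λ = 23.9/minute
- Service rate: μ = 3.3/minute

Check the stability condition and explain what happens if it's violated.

Stability requires ρ = λ/(cμ) < 1
ρ = 23.9/(1 × 3.3) = 23.9/3.30 = 7.2424
Since 7.2424 ≥ 1, the system is UNSTABLE.
Queue grows without bound. Need μ > λ = 23.9.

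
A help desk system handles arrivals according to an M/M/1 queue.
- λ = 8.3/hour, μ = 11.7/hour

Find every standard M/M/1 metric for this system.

Step 1: ρ = λ/μ = 8.3/11.7 = 0.7094
Step 2: L = λ/(μ-λ) = 8.3/3.40 = 2.4412
Step 3: Lq = λ²/(μ(μ-λ)) = 68.89/(11.7×3.40) = 1.7318
Step 4: W = 1/(μ-λ) = 1/3.40 = 0.29412
Step 5: Wq = λ/(μ(μ-λ)) = 8.3/(11.7×3.40) = 0.2086
Step 6: P(0) = 1-ρ = 0.2906
Verify: L = λW = 8.3×0.29412 = 2.4412 ✔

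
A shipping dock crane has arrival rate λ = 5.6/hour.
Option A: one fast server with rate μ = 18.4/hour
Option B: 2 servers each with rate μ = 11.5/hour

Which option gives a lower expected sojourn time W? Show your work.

Option A: single server μ = 18.4 (M/M/1)
  ρ_A = 5.6/18.4 = 0.3043
  W_A = 1/(μ-λ) = 1/(18.4-5.6) = 1/12.80 = 0.07812

Option B: 2 servers μ = 11.5 (M/M/2)
  ρ_B = λ/(cμ) = 5.6/(2×11.5) = 0.2435
  Offered load a = λ/μ = cρ = 5.6/11.5 = 0.4870
  P₀ = [ Σₙ₌₀^1 aⁿ/n! + a^2/(2!(1-ρ)) ]⁻¹
  Σ = a^0/0! + a^1/1! = 1.0000 + 0.4870 = 1.4870
  a^2/(2!(1-ρ)) = 0.2371/(2 × 0.7565) = 0.1567
  P₀ = 1/(1.4870 + 0.1567) = 0.6084
  Lq = P₀·a^2·ρ / (2!(1-ρ)²) = 0.6084 × 0.2371 × 0.2435 / (2 × 0.5723) = 0.03069
  Wq_B = Lq/λ = 0.03069/5.6 = 0.005480
  W_B = Wq_B + 1/μ = 0.005480 + 0.08696 = 0.09244

Since W_A = 0.07812 < W_B = 0.09244, Option A (single fast server) has the shorter time in system.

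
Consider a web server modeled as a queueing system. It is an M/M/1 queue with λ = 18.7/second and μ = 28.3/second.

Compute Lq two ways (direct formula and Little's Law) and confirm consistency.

Method 1 (direct): Lq = λ²/(μ(μ-λ)) = 349.69/(28.3 × 9.60) = 1.2871

Method 2 (Little's Law):
W = 1/(μ-λ) = 1/9.60 = 0.10417
Wq = W - 1/μ = 0.10417 - 0.035336 = 0.06883
Lq = λWq = 18.7 × 0.06883 = 1.2871 ✔ (matches Method 1)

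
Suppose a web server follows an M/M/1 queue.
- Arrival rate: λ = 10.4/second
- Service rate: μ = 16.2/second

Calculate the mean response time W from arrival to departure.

First, compute utilization: ρ = λ/μ = 10.4/16.2 = 0.6420
For M/M/1: W = 1/(μ-λ)
W = 1/(16.2-10.4) = 1/5.80
W = 0.1724 seconds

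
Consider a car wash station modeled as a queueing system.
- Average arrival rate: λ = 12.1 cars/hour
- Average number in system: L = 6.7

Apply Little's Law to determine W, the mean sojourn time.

Little's Law: L = λW, so W = L/λ
W = 6.7/12.1 = 0.5537 hours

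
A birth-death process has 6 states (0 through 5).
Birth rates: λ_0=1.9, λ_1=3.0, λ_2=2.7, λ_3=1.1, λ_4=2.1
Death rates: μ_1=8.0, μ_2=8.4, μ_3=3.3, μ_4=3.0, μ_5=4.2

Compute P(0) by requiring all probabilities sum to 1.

Ratios P(n)/P(0) = (λ₀···λₙ₋₁)/(μ₁···μₙ):
P(1)/P(0) = (1.9)/(8.0) = 0.2375
P(2)/P(0) = (1.9×3.0)/(8.0×8.4) = 0.08482
P(3)/P(0) = (1.9×3.0×2.7)/(8.0×8.4×3.3) = 0.06940
P(4)/P(0) = (1.9×3.0×2.7×1.1)/(8.0×8.4×3.3×3.0) = 0.02545
P(5)/P(0) = (1.9×3.0×2.7×1.1×2.1)/(8.0×8.4×3.3×3.0×4.2) = 0.01272

Normalization: ∑ P(n) = 1
P(0) × (1.0000 + 0.2375 + 0.08482 + 0.06940 + 0.02545 + 0.01272) = 1
P(0) × 1.42989 = 1
P(0) = 1/1.42989 = 0.6994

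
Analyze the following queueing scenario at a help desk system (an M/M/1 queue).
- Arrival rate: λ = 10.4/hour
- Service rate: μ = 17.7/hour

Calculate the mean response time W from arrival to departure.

First, compute utilization: ρ = λ/μ = 10.4/17.7 = 0.5876
For M/M/1: W = 1/(μ-λ)
W = 1/(17.7-10.4) = 1/7.30
W = 0.1370 hours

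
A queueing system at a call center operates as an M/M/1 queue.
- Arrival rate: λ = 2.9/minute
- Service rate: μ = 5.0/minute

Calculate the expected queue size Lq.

ρ = λ/μ = 2.9/5.0 = 0.5800
For M/M/1: Lq = λ²/(μ(μ-λ))
Lq = 8.41/(5.0 × 2.10)
Lq = 0.8010 calls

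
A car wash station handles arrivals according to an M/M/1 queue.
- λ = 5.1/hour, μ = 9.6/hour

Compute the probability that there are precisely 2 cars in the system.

ρ = λ/μ = 5.1/9.6 = 0.5312
P(n) = (1-ρ)ρⁿ
P(2) = (1-0.5312) × 0.5312^2
P(2) = 0.4688 × 0.2822
P(2) = 0.1323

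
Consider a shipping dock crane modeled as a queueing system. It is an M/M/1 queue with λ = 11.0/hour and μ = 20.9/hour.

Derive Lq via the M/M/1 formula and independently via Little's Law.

Method 1 (direct): Lq = λ²/(μ(μ-λ)) = 121.00/(20.9 × 9.90) = 0.5848

Method 2 (Little's Law):
W = 1/(μ-λ) = 1/9.90 = 0.10101
Wq = W - 1/μ = 0.10101 - 0.047847 = 0.05316
Lq = λWq = 11.0 × 0.05316 = 0.5848 ✔ (matches Method 1)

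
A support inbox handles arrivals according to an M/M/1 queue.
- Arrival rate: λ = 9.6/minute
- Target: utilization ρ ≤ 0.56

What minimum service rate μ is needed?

ρ = λ/μ, so μ = λ/ρ
μ ≥ 9.6/0.56 = 17.1429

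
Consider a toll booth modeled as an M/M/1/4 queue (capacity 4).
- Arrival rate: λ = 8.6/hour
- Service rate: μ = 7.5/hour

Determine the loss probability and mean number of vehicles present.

ρ = λ/μ = 8.6/7.5 = 1.14667
P₀ = (1-ρ)/(1-ρ^(K+1)) = (1-1.14667)/(1-1.14667^5) = -0.1467/-0.9824 = 0.1493
P_K = P₀×ρ^K = 0.1493 × 1.14667^4 = 0.1493 × 1.7288 = 0.2581
Blocking probability P_4 = 0.2581 (25.81%)
L = ρ[1 - (K+1)ρ^K + Kρ^(K+1)] / [(1-ρ)(1-ρ^(K+1))]
L = 1.14667 × (1 - 5×1.728836 + 4×1.982404) / ((1 - 1.14667) × (1 - 1.982404)) = 2.2715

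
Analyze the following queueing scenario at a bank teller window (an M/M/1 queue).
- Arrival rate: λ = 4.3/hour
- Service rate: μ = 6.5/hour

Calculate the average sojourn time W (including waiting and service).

First, compute utilization: ρ = λ/μ = 4.3/6.5 = 0.6615
For M/M/1: W = 1/(μ-λ)
W = 1/(6.5-4.3) = 1/2.20
W = 0.4545 hours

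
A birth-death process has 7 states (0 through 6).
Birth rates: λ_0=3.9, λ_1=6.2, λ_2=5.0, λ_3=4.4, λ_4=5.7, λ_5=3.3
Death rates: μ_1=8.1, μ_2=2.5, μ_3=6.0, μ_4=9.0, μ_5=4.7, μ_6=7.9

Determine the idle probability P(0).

Ratios P(n)/P(0) = (λ₀···λₙ₋₁)/(μ₁···μₙ):
P(1)/P(0) = (3.9)/(8.1) = 0.48148
P(2)/P(0) = (3.9×6.2)/(8.1×2.5) = 1.1941
P(3)/P(0) = (3.9×6.2×5.0)/(8.1×2.5×6.0) = 0.99506
P(4)/P(0) = (3.9×6.2×5.0×4.4)/(8.1×2.5×6.0×9.0) = 0.48647
P(5)/P(0) = (3.9×6.2×5.0×4.4×5.7)/(8.1×2.5×6.0×9.0×4.7) = 0.58998
P(6)/P(0) = (3.9×6.2×5.0×4.4×5.7×3.3)/(8.1×2.5×6.0×9.0×4.7×7.9) = 0.24645

Normalization: ∑ P(n) = 1
P(0) × (1.0000 + 0.48148 + 1.1941 + 0.99506 + 0.48647 + 0.58998 + 0.24645) = 1
P(0) × 4.9935 = 1
P(0) = 1/4.9935 = 0.2003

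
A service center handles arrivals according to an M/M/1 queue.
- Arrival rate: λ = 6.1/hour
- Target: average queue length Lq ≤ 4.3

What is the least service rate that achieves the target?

For M/M/1: Lq = λ²/(μ(μ-λ))
Need Lq ≤ 4.3, i.e. μ(μ-λ) ≥ λ²/4.3
μ² - 6.1μ - 37.21/4.3 ≥ 0  →  μ² - 6.1μ - 8.653488 ≥ 0
Quadratic formula (positive root): μ = [λ + √(λ² + 4×8.653488)]/2
Discriminant: 37.21 + 4×8.653488 = 71.82395, √71.82395 = 8.474901
μ ≥ (6.1 + 8.474901)/2 = 7.2875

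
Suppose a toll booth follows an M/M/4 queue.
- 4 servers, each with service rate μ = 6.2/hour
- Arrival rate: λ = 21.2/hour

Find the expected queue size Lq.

Traffic intensity: ρ = λ/(cμ) = 21.2/(4×6.2) = 0.8548
Since ρ = 0.8548 < 1, system is stable.
Offered load a = λ/μ = cρ = 21.2/6.2 = 3.4194
P₀ = [ Σₙ₌₀^3 aⁿ/n! + a^4/(4!(1-ρ)) ]⁻¹
Σ = a^0/0! + a^1/1! + a^2/2! + a^3/3! = 1.00000 + 3.41935 + 5.84599 + 6.66318 = 16.9285
a^4/(4!(1-ρ)) = 136.7026/(24 × 0.1451613) = 39.2387
P₀ = 1/(16.9285 + 39.2387) = 0.01780
Lq = P₀·a^4·ρ / (4!(1-ρ)²) = 0.017804 × 136.7026 × 0.85484 / (24 × 0.021072) = 4.1140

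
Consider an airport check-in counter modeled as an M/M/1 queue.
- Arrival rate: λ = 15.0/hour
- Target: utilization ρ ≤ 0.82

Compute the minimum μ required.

ρ = λ/μ, so μ = λ/ρ
μ ≥ 15.0/0.82 = 18.2927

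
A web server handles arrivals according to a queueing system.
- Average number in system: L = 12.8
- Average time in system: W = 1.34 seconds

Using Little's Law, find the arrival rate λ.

Little's Law: L = λW, so λ = L/W
λ = 12.8/1.34 = 9.5522 requests/second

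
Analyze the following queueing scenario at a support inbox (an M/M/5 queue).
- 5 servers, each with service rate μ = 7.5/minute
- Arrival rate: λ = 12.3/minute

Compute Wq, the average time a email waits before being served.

Traffic intensity: ρ = λ/(cμ) = 12.3/(5×7.5) = 0.3280
Since ρ = 0.3280 < 1, system is stable.
Offered load a = λ/μ = cρ = 12.3/7.5 = 1.6400
P₀ = [ Σₙ₌₀^4 aⁿ/n! + a^5/(5!(1-ρ)) ]⁻¹
Σ = a^0/0! + a^1/1! + a^2/2! + a^3/3! + a^4/4! = 1.0000 + 1.6400 + 1.3448 + 0.7352 + 0.3014 = 5.0214
a^5/(5!(1-ρ)) = 11.8637/(120 × 0.6720) = 0.1471
P₀ = 1/(5.0214 + 0.1471) = 0.1935
Lq = P₀·a^5·ρ / (5!(1-ρ)²) = 0.1935 × 11.8637 × 0.3280 / (120 × 0.4516) = 0.01389
Wq = Lq/λ = 0.013893/12.3 = 0.001130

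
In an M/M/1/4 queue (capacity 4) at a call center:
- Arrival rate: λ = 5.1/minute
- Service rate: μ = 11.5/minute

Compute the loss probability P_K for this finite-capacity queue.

ρ = λ/μ = 5.1/11.5 = 0.44348
P₀ = (1-ρ)/(1-ρ^(K+1)) = (1-0.44348)/(1-0.44348^5) = 0.5565/0.9828 = 0.5662
P_K = P₀×ρ^K = 0.5662 × 0.44348^4 = 0.5662 × 0.03868 = 0.02190
Blocking probability = 2.19%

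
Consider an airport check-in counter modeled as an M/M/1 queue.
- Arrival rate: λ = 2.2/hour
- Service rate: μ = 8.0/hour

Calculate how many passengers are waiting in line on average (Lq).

ρ = λ/μ = 2.2/8.0 = 0.2750
For M/M/1: Lq = λ²/(μ(μ-λ))
Lq = 4.84/(8.0 × 5.80)
Lq = 0.1043 passengers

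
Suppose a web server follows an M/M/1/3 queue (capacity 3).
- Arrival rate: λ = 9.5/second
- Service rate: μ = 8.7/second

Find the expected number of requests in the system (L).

ρ = λ/μ = 9.5/8.7 = 1.09195
P₀ = (1-ρ)/(1-ρ^(K+1)) = (1-1.09195)/(1-1.09195^4) = -0.09195/-0.4217 = 0.2180
P_K = P₀×ρ^K = 0.21804 × 1.09195^3 = 0.21804 × 1.3020 = 0.2839
L = ρ[1 - (K+1)ρ^K + Kρ^(K+1)] / [(1-ρ)(1-ρ^(K+1))]
L = 1.09195 × (1 - 4×1.301992 + 3×1.421710) / ((1 - 1.09195) × (1 - 1.421710)) = 1.6097 requests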